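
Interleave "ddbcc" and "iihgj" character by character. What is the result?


Interleaving "ddbcc" and "iihgj":
  Position 0: 'd' from first, 'i' from second => "di"
  Position 1: 'd' from first, 'i' from second => "di"
  Position 2: 'b' from first, 'h' from second => "bh"
  Position 3: 'c' from first, 'g' from second => "cg"
  Position 4: 'c' from first, 'j' from second => "cj"
Result: didibhcgcj

didibhcgcj


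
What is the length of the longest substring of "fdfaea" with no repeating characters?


Input: "fdfaea"
Sliding window (track last position of each char):
  Position 0 ('f'): window [0,0] length 1 -- new best
  Position 1 ('d'): window [0,1] length 2 -- new best
  Position 2 ('f'): repeat (last at 0), move window start to 1
  Position 2 ('f'): window [1,2] length 2
  Position 3 ('a'): window [1,3] length 3 -- new best
  Position 4 ('e'): window [1,4] length 4 -- new best
  Position 5 ('a'): repeat (last at 3), move window start to 4
  Position 5 ('a'): window [4,5] length 2
Longest substring with no repeats: "dfae" with length 4

4


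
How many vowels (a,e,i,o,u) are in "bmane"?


Input: bmane
Checking each character:
  'b' at position 0: consonant
  'm' at position 1: consonant
  'a' at position 2: vowel (running total: 1)
  'n' at position 3: consonant
  'e' at position 4: vowel (running total: 2)
Total vowels: 2

2


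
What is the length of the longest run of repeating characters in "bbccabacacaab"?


Input: "bbccabacacaab"
Scanning for longest run:
  Position 1 ('b'): continues run of 'b', length=2
  Position 2 ('c'): new char, reset run to 1
  Position 3 ('c'): continues run of 'c', length=2
  Position 4 ('a'): new char, reset run to 1
  Position 5 ('b'): new char, reset run to 1
  Position 6 ('a'): new char, reset run to 1
  Position 7 ('c'): new char, reset run to 1
  Position 8 ('a'): new char, reset run to 1
  Position 9 ('c'): new char, reset run to 1
  Position 10 ('a'): new char, reset run to 1
  Position 11 ('a'): continues run of 'a', length=2
  Position 12 ('b'): new char, reset run to 1
Longest run: 'b' with length 2

2


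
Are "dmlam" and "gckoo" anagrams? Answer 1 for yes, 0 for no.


Strings: "dmlam", "gckoo"
Sorted first:  adlmm
Sorted second: cgkoo
Differ at position 0: 'a' vs 'c' => not anagrams

0


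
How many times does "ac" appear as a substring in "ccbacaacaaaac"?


Searching for "ac" in "ccbacaacaaaac"
Scanning each position:
  Position 0: "cc" => no
  Position 1: "cb" => no
  Position 2: "ba" => no
  Position 3: "ac" => MATCH
  Position 4: "ca" => no
  Position 5: "aa" => no
  Position 6: "ac" => MATCH
  Position 7: "ca" => no
  Position 8: "aa" => no
  Position 9: "aa" => no
  Position 10: "aa" => no
  Position 11: "ac" => MATCH
Total occurrences: 3

3


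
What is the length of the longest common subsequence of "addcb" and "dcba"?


LCS of "addcb" and "dcba"
DP table:
           d    c    b    a
      0    0    0    0    0
  a   0    0    0    0    1
  d   0    1    1    1    1
  d   0    1    1    1    1
  c   0    1    2    2    2
  b   0    1    2    3    3
LCS length = dp[5][4] = 3

3


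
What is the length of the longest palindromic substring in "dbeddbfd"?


Input: "dbeddbfd"
Checking substrings for palindromes:
  [3:5] "dd" (len 2) => palindrome
Longest palindromic substring: "dd" with length 2

2


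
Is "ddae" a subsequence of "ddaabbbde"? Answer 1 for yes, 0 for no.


Check if "ddae" is a subsequence of "ddaabbbde"
Greedy scan:
  Position 0 ('d'): matches sub[0] = 'd'
  Position 1 ('d'): matches sub[1] = 'd'
  Position 2 ('a'): matches sub[2] = 'a'
  Position 3 ('a'): no match needed
  Position 4 ('b'): no match needed
  Position 5 ('b'): no match needed
  Position 6 ('b'): no match needed
  Position 7 ('d'): no match needed
  Position 8 ('e'): matches sub[3] = 'e'
All 4 characters matched => is a subsequence

1


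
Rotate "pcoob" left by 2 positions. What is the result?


Input: "pcoob", rotate left by 2
First 2 characters: "pc"
Remaining characters: "oob"
Concatenate remaining + first: "oob" + "pc" = "oobpc"

oobpc


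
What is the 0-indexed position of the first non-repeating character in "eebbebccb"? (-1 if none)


Input: eebbebccb
Character frequencies:
  'b': 4
  'c': 2
  'e': 3
Scanning left to right for freq == 1:
  Position 0 ('e'): freq=3, skip
  Position 1 ('e'): freq=3, skip
  Position 2 ('b'): freq=4, skip
  Position 3 ('b'): freq=4, skip
  Position 4 ('e'): freq=3, skip
  Position 5 ('b'): freq=4, skip
  Position 6 ('c'): freq=2, skip
  Position 7 ('c'): freq=2, skip
  Position 8 ('b'): freq=4, skip
  No unique character found => answer = -1

-1


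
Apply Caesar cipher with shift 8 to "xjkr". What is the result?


Caesar cipher: shift "xjkr" by 8
  'x' (pos 23) + 8 = pos 5 = 'f'
  'j' (pos 9) + 8 = pos 17 = 'r'
  'k' (pos 10) + 8 = pos 18 = 's'
  'r' (pos 17) + 8 = pos 25 = 'z'
Result: frsz

frsz


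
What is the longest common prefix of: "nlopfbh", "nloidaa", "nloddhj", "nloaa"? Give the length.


Words: nlopfbh, nloidaa, nloddhj, nloaa
  Position 0: all 'n' => match
  Position 1: all 'l' => match
  Position 2: all 'o' => match
  Position 3: ('p', 'i', 'd', 'a') => mismatch, stop
LCP = "nlo" (length 3)

3


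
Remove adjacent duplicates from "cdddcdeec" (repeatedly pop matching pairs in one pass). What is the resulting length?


Input: cdddcdeec
Stack-based adjacent duplicate removal:
  Read 'c': push. Stack: c
  Read 'd': push. Stack: cd
  Read 'd': matches stack top 'd' => pop. Stack: c
  Read 'd': push. Stack: cd
  Read 'c': push. Stack: cdc
  Read 'd': push. Stack: cdcd
  Read 'e': push. Stack: cdcde
  Read 'e': matches stack top 'e' => pop. Stack: cdcd
  Read 'c': push. Stack: cdcdc
Final stack: "cdcdc" (length 5)

5


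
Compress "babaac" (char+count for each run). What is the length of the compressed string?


Input: babaac
Runs:
  'b' x 1 => "b1"
  'a' x 1 => "a1"
  'b' x 1 => "b1"
  'a' x 2 => "a2"
  'c' x 1 => "c1"
Compressed: "b1a1b1a2c1"
Compressed length: 10

10


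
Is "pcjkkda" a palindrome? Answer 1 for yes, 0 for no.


Input: pcjkkda
Reversed: adkkjcp
  Compare pos 0 ('p') with pos 6 ('a'): MISMATCH
  Compare pos 1 ('c') with pos 5 ('d'): MISMATCH
  Compare pos 2 ('j') with pos 4 ('k'): MISMATCH
Result: not a palindrome

0


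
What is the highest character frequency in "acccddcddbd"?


Input: acccddcddbd
Character counts:
  'a': 1
  'b': 1
  'c': 4
  'd': 5
Maximum frequency: 5

5


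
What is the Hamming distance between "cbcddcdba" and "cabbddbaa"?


Comparing "cbcddcdba" and "cabbddbaa" position by position:
  Position 0: 'c' vs 'c' => same
  Position 1: 'b' vs 'a' => differ
  Position 2: 'c' vs 'b' => differ
  Position 3: 'd' vs 'b' => differ
  Position 4: 'd' vs 'd' => same
  Position 5: 'c' vs 'd' => differ
  Position 6: 'd' vs 'b' => differ
  Position 7: 'b' vs 'a' => differ
  Position 8: 'a' vs 'a' => same
Total differences (Hamming distance): 6

6


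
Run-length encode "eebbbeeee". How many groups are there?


Input: eebbbeeee
Scanning for consecutive runs:
  Group 1: 'e' x 2 (positions 0-1)
  Group 2: 'b' x 3 (positions 2-4)
  Group 3: 'e' x 4 (positions 5-8)
Total groups: 3

3


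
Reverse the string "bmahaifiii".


Input: bmahaifiii
Reading characters right to left:
  Position 9: 'i'
  Position 8: 'i'
  Position 7: 'i'
  Position 6: 'f'
  Position 5: 'i'
  Position 4: 'a'
  Position 3: 'h'
  Position 2: 'a'
  Position 1: 'm'
  Position 0: 'b'
Reversed: iiifiahamb

iiifiahamb


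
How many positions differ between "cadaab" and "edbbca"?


Comparing "cadaab" and "edbbca" position by position:
  Position 0: 'c' vs 'e' => DIFFER
  Position 1: 'a' vs 'd' => DIFFER
  Position 2: 'd' vs 'b' => DIFFER
  Position 3: 'a' vs 'b' => DIFFER
  Position 4: 'a' vs 'c' => DIFFER
  Position 5: 'b' vs 'a' => DIFFER
Positions that differ: 6

6


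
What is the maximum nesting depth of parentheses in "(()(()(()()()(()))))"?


Input: "(()(()(()()()(()))))"
Tracking depth:
  Position 0 '(': depth becomes 1
  Position 1 '(': depth becomes 2
  Position 2 ')': depth becomes 1
  Position 3 '(': depth becomes 2
  Position 4 '(': depth becomes 3
  Position 5 ')': depth becomes 2
  Position 6 '(': depth becomes 3
  Position 7 '(': depth becomes 4
  Position 8 ')': depth becomes 3
  Position 9 '(': depth becomes 4
  Position 10 ')': depth becomes 3
  Position 11 '(': depth becomes 4
  Position 12 ')': depth becomes 3
  Position 13 '(': depth becomes 4
  Position 14 '(': depth becomes 5
  Position 15 ')': depth becomes 4
  Position 16 ')': depth becomes 3
  Position 17 ')': depth becomes 2
  Position 18 ')': depth becomes 1
  Position 19 ')': depth becomes 0
Maximum depth reached: 5

5


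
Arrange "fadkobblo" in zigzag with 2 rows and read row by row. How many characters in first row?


Zigzag "fadkobblo" into 2 rows:
Placing characters:
  'f' => row 0
  'a' => row 1
  'd' => row 0
  'k' => row 1
  'o' => row 0
  'b' => row 1
  'b' => row 0
  'l' => row 1
  'o' => row 0
Rows:
  Row 0: "fdobo"
  Row 1: "akbl"
First row length: 5

5


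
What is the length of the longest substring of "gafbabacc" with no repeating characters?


Input: "gafbabacc"
Sliding window (track last position of each char):
  Position 0 ('g'): window [0,0] length 1 -- new best
  Position 1 ('a'): window [0,1] length 2 -- new best
  Position 2 ('f'): window [0,2] length 3 -- new best
  Position 3 ('b'): window [0,3] length 4 -- new best
  Position 4 ('a'): repeat (last at 1), move window start to 2
  Position 4 ('a'): window [2,4] length 3
  Position 5 ('b'): repeat (last at 3), move window start to 4
  Position 5 ('b'): window [4,5] length 2
  Position 6 ('a'): repeat (last at 4), move window start to 5
  Position 6 ('a'): window [5,6] length 2
  Position 7 ('c'): window [5,7] length 3
  Position 8 ('c'): repeat (last at 7), move window start to 8
  Position 8 ('c'): window [8,8] length 1
Longest substring with no repeats: "gafb" with length 4

4


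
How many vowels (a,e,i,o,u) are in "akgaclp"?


Input: akgaclp
Checking each character:
  'a' at position 0: vowel (running total: 1)
  'k' at position 1: consonant
  'g' at position 2: consonant
  'a' at position 3: vowel (running total: 2)
  'c' at position 4: consonant
  'l' at position 5: consonant
  'p' at position 6: consonant
Total vowels: 2

2


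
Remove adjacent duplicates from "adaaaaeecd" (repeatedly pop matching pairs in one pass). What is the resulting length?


Input: adaaaaeecd
Stack-based adjacent duplicate removal:
  Read 'a': push. Stack: a
  Read 'd': push. Stack: ad
  Read 'a': push. Stack: ada
  Read 'a': matches stack top 'a' => pop. Stack: ad
  Read 'a': push. Stack: ada
  Read 'a': matches stack top 'a' => pop. Stack: ad
  Read 'e': push. Stack: ade
  Read 'e': matches stack top 'e' => pop. Stack: ad
  Read 'c': push. Stack: adc
  Read 'd': push. Stack: adcd
Final stack: "adcd" (length 4)

4


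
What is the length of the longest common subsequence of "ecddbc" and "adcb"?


LCS of "ecddbc" and "adcb"
DP table:
           a    d    c    b
      0    0    0    0    0
  e   0    0    0    0    0
  c   0    0    0    1    1
  d   0    0    1    1    1
  d   0    0    1    1    1
  b   0    0    1    1    2
  c   0    0    1    2    2
LCS length = dp[6][4] = 2

2


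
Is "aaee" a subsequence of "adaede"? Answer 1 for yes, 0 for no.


Check if "aaee" is a subsequence of "adaede"
Greedy scan:
  Position 0 ('a'): matches sub[0] = 'a'
  Position 1 ('d'): no match needed
  Position 2 ('a'): matches sub[1] = 'a'
  Position 3 ('e'): matches sub[2] = 'e'
  Position 4 ('d'): no match needed
  Position 5 ('e'): matches sub[3] = 'e'
All 4 characters matched => is a subsequence

1


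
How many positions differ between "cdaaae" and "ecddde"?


Comparing "cdaaae" and "ecddde" position by position:
  Position 0: 'c' vs 'e' => DIFFER
  Position 1: 'd' vs 'c' => DIFFER
  Position 2: 'a' vs 'd' => DIFFER
  Position 3: 'a' vs 'd' => DIFFER
  Position 4: 'a' vs 'd' => DIFFER
  Position 5: 'e' vs 'e' => same
Positions that differ: 5

5


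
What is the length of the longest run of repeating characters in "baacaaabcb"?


Input: "baacaaabcb"
Scanning for longest run:
  Position 1 ('a'): new char, reset run to 1
  Position 2 ('a'): continues run of 'a', length=2
  Position 3 ('c'): new char, reset run to 1
  Position 4 ('a'): new char, reset run to 1
  Position 5 ('a'): continues run of 'a', length=2
  Position 6 ('a'): continues run of 'a', length=3
  Position 7 ('b'): new char, reset run to 1
  Position 8 ('c'): new char, reset run to 1
  Position 9 ('b'): new char, reset run to 1
Longest run: 'a' with length 3

3


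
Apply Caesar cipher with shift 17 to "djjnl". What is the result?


Caesar cipher: shift "djjnl" by 17
  'd' (pos 3) + 17 = pos 20 = 'u'
  'j' (pos 9) + 17 = pos 0 = 'a'
  'j' (pos 9) + 17 = pos 0 = 'a'
  'n' (pos 13) + 17 = pos 4 = 'e'
  'l' (pos 11) + 17 = pos 2 = 'c'
Result: uaaec

uaaec


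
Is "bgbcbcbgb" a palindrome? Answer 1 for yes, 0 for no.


Input: bgbcbcbgb
Reversed: bgbcbcbgb
  Compare pos 0 ('b') with pos 8 ('b'): match
  Compare pos 1 ('g') with pos 7 ('g'): match
  Compare pos 2 ('b') with pos 6 ('b'): match
  Compare pos 3 ('c') with pos 5 ('c'): match
Result: palindrome

1


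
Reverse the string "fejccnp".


Input: fejccnp
Reading characters right to left:
  Position 6: 'p'
  Position 5: 'n'
  Position 4: 'c'
  Position 3: 'c'
  Position 2: 'j'
  Position 1: 'e'
  Position 0: 'f'
Reversed: pnccjef

pnccjef


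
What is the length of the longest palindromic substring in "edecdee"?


Input: "edecdee"
Checking substrings for palindromes:
  [0:3] "ede" (len 3) => palindrome
  [5:7] "ee" (len 2) => palindrome
Longest palindromic substring: "ede" with length 3

3


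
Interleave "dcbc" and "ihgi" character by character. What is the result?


Interleaving "dcbc" and "ihgi":
  Position 0: 'd' from first, 'i' from second => "di"
  Position 1: 'c' from first, 'h' from second => "ch"
  Position 2: 'b' from first, 'g' from second => "bg"
  Position 3: 'c' from first, 'i' from second => "ci"
Result: dichbgci

dichbgci


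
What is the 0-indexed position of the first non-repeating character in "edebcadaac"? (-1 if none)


Input: edebcadaac
Character frequencies:
  'a': 3
  'b': 1
  'c': 2
  'd': 2
  'e': 2
Scanning left to right for freq == 1:
  Position 0 ('e'): freq=2, skip
  Position 1 ('d'): freq=2, skip
  Position 2 ('e'): freq=2, skip
  Position 3 ('b'): unique! => answer = 3

3


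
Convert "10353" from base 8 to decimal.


Input: "10353" in base 8
Positional expansion:
  Digit '1' (value 1) x 8^4 = 4096
  Digit '0' (value 0) x 8^3 = 0
  Digit '3' (value 3) x 8^2 = 192
  Digit '5' (value 5) x 8^1 = 40
  Digit '3' (value 3) x 8^0 = 3
Sum = 4331

4331


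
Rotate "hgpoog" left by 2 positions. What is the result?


Input: "hgpoog", rotate left by 2
First 2 characters: "hg"
Remaining characters: "poog"
Concatenate remaining + first: "poog" + "hg" = "pooghg"

pooghg


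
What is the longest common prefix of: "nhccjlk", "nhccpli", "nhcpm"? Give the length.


Words: nhccjlk, nhccpli, nhcpm
  Position 0: all 'n' => match
  Position 1: all 'h' => match
  Position 2: all 'c' => match
  Position 3: ('c', 'c', 'p') => mismatch, stop
LCP = "nhc" (length 3)

3


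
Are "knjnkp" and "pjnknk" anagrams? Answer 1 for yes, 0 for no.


Strings: "knjnkp", "pjnknk"
Sorted first:  jkknnp
Sorted second: jkknnp
Sorted forms match => anagrams

1


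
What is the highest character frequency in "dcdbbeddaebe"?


Input: dcdbbeddaebe
Character counts:
  'a': 1
  'b': 3
  'c': 1
  'd': 4
  'e': 3
Maximum frequency: 4

4


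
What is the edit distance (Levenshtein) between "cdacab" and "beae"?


Computing edit distance: "cdacab" -> "beae"
DP table:
           b    e    a    e
      0    1    2    3    4
  c   1    1    2    3    4
  d   2    2    2    3    4
  a   3    3    3    2    3
  c   4    4    4    3    3
  a   5    5    5    4    4
  b   6    5    6    5    5
Edit distance = dp[6][4] = 5

5


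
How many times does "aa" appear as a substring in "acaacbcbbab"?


Searching for "aa" in "acaacbcbbab"
Scanning each position:
  Position 0: "ac" => no
  Position 1: "ca" => no
  Position 2: "aa" => MATCH
  Position 3: "ac" => no
  Position 4: "cb" => no
  Position 5: "bc" => no
  Position 6: "cb" => no
  Position 7: "bb" => no
  Position 8: "ba" => no
  Position 9: "ab" => no
Total occurrences: 1

1


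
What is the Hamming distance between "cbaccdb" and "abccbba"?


Comparing "cbaccdb" and "abccbba" position by position:
  Position 0: 'c' vs 'a' => differ
  Position 1: 'b' vs 'b' => same
  Position 2: 'a' vs 'c' => differ
  Position 3: 'c' vs 'c' => same
  Position 4: 'c' vs 'b' => differ
  Position 5: 'd' vs 'b' => differ
  Position 6: 'b' vs 'a' => differ
Total differences (Hamming distance): 5

5


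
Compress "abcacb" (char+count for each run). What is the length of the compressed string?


Input: abcacb
Runs:
  'a' x 1 => "a1"
  'b' x 1 => "b1"
  'c' x 1 => "c1"
  'a' x 1 => "a1"
  'c' x 1 => "c1"
  'b' x 1 => "b1"
Compressed: "a1b1c1a1c1b1"
Compressed length: 12

12


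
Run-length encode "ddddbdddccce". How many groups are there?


Input: ddddbdddccce
Scanning for consecutive runs:
  Group 1: 'd' x 4 (positions 0-3)
  Group 2: 'b' x 1 (positions 4-4)
  Group 3: 'd' x 3 (positions 5-7)
  Group 4: 'c' x 3 (positions 8-10)
  Group 5: 'e' x 1 (positions 11-11)
Total groups: 5

5


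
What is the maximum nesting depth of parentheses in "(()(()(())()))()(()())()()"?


Input: "(()(()(())()))()(()())()()"
Tracking depth:
  Position 0 '(': depth becomes 1
  Position 1 '(': depth becomes 2
  Position 2 ')': depth becomes 1
  Position 3 '(': depth becomes 2
  Position 4 '(': depth becomes 3
  Position 5 ')': depth becomes 2
  Position 6 '(': depth becomes 3
  Position 7 '(': depth becomes 4
  Position 8 ')': depth becomes 3
  Position 9 ')': depth becomes 2
  Position 10 '(': depth becomes 3
  Position 11 ')': depth becomes 2
  Position 12 ')': depth becomes 1
  Position 13 ')': depth becomes 0
  Position 14 '(': depth becomes 1
  Position 15 ')': depth becomes 0
  Position 16 '(': depth becomes 1
  Position 17 '(': depth becomes 2
  Position 18 ')': depth becomes 1
  Position 19 '(': depth becomes 2
  Position 20 ')': depth becomes 1
  Position 21 ')': depth becomes 0
  Position 22 '(': depth becomes 1
  Position 23 ')': depth becomes 0
  Position 24 '(': depth becomes 1
  Position 25 ')': depth becomes 0
Maximum depth reached: 4

4


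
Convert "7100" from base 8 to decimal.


Input: "7100" in base 8
Positional expansion:
  Digit '7' (value 7) x 8^3 = 3584
  Digit '1' (value 1) x 8^2 = 64
  Digit '0' (value 0) x 8^1 = 0
  Digit '0' (value 0) x 8^0 = 0
Sum = 3648

3648


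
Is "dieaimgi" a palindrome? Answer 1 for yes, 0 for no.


Input: dieaimgi
Reversed: igmiaeid
  Compare pos 0 ('d') with pos 7 ('i'): MISMATCH
  Compare pos 1 ('i') with pos 6 ('g'): MISMATCH
  Compare pos 2 ('e') with pos 5 ('m'): MISMATCH
  Compare pos 3 ('a') with pos 4 ('i'): MISMATCH
Result: not a palindrome

0


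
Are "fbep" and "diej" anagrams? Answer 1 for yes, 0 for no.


Strings: "fbep", "diej"
Sorted first:  befp
Sorted second: deij
Differ at position 0: 'b' vs 'd' => not anagrams

0


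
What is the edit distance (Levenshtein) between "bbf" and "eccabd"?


Computing edit distance: "bbf" -> "eccabd"
DP table:
           e    c    c    a    b    d
      0    1    2    3    4    5    6
  b   1    1    2    3    4    4    5
  b   2    2    2    3    4    4    5
  f   3    3    3    3    4    5    5
Edit distance = dp[3][6] = 5

5


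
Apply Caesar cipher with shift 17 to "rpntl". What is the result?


Caesar cipher: shift "rpntl" by 17
  'r' (pos 17) + 17 = pos 8 = 'i'
  'p' (pos 15) + 17 = pos 6 = 'g'
  'n' (pos 13) + 17 = pos 4 = 'e'
  't' (pos 19) + 17 = pos 10 = 'k'
  'l' (pos 11) + 17 = pos 2 = 'c'
Result: igekc

igekc


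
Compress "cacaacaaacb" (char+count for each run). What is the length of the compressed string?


Input: cacaacaaacb
Runs:
  'c' x 1 => "c1"
  'a' x 1 => "a1"
  'c' x 1 => "c1"
  'a' x 2 => "a2"
  'c' x 1 => "c1"
  'a' x 3 => "a3"
  'c' x 1 => "c1"
  'b' x 1 => "b1"
Compressed: "c1a1c1a2c1a3c1b1"
Compressed length: 16

16


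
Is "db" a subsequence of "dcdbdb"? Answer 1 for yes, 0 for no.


Check if "db" is a subsequence of "dcdbdb"
Greedy scan:
  Position 0 ('d'): matches sub[0] = 'd'
  Position 1 ('c'): no match needed
  Position 2 ('d'): no match needed
  Position 3 ('b'): matches sub[1] = 'b'
  Position 4 ('d'): no match needed
  Position 5 ('b'): no match needed
All 2 characters matched => is a subsequence

1


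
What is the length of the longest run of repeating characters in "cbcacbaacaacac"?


Input: "cbcacbaacaacac"
Scanning for longest run:
  Position 1 ('b'): new char, reset run to 1
  Position 2 ('c'): new char, reset run to 1
  Position 3 ('a'): new char, reset run to 1
  Position 4 ('c'): new char, reset run to 1
  Position 5 ('b'): new char, reset run to 1
  Position 6 ('a'): new char, reset run to 1
  Position 7 ('a'): continues run of 'a', length=2
  Position 8 ('c'): new char, reset run to 1
  Position 9 ('a'): new char, reset run to 1
  Position 10 ('a'): continues run of 'a', length=2
  Position 11 ('c'): new char, reset run to 1
  Position 12 ('a'): new char, reset run to 1
  Position 13 ('c'): new char, reset run to 1
Longest run: 'a' with length 2

2


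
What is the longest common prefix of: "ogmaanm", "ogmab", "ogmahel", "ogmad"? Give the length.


Words: ogmaanm, ogmab, ogmahel, ogmad
  Position 0: all 'o' => match
  Position 1: all 'g' => match
  Position 2: all 'm' => match
  Position 3: all 'a' => match
  Position 4: ('a', 'b', 'h', 'd') => mismatch, stop
LCP = "ogma" (length 4)

4


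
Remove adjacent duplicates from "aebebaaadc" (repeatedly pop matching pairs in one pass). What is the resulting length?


Input: aebebaaadc
Stack-based adjacent duplicate removal:
  Read 'a': push. Stack: a
  Read 'e': push. Stack: ae
  Read 'b': push. Stack: aeb
  Read 'e': push. Stack: aebe
  Read 'b': push. Stack: aebeb
  Read 'a': push. Stack: aebeba
  Read 'a': matches stack top 'a' => pop. Stack: aebeb
  Read 'a': push. Stack: aebeba
  Read 'd': push. Stack: aebebad
  Read 'c': push. Stack: aebebadc
Final stack: "aebebadc" (length 8)

8


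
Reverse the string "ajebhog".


Input: ajebhog
Reading characters right to left:
  Position 6: 'g'
  Position 5: 'o'
  Position 4: 'h'
  Position 3: 'b'
  Position 2: 'e'
  Position 1: 'j'
  Position 0: 'a'
Reversed: gohbeja

gohbeja


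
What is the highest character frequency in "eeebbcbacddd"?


Input: eeebbcbacddd
Character counts:
  'a': 1
  'b': 3
  'c': 2
  'd': 3
  'e': 3
Maximum frequency: 3

3


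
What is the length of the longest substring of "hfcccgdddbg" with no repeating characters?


Input: "hfcccgdddbg"
Sliding window (track last position of each char):
  Position 0 ('h'): window [0,0] length 1 -- new best
  Position 1 ('f'): window [0,1] length 2 -- new best
  Position 2 ('c'): window [0,2] length 3 -- new best
  Position 3 ('c'): repeat (last at 2), move window start to 3
  Position 3 ('c'): window [3,3] length 1
  Position 4 ('c'): repeat (last at 3), move window start to 4
  Position 4 ('c'): window [4,4] length 1
  Position 5 ('g'): window [4,5] length 2
  Position 6 ('d'): window [4,6] length 3
  Position 7 ('d'): repeat (last at 6), move window start to 7
  Position 7 ('d'): window [7,7] length 1
  Position 8 ('d'): repeat (last at 7), move window start to 8
  Position 8 ('d'): window [8,8] length 1
  Position 9 ('b'): window [8,9] length 2
  Position 10 ('g'): window [8,10] length 3
Longest substring with no repeats: "hfc" with length 3

3


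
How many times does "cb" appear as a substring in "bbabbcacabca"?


Searching for "cb" in "bbabbcacabca"
Scanning each position:
  Position 0: "bb" => no
  Position 1: "ba" => no
  Position 2: "ab" => no
  Position 3: "bb" => no
  Position 4: "bc" => no
  Position 5: "ca" => no
  Position 6: "ac" => no
  Position 7: "ca" => no
  Position 8: "ab" => no
  Position 9: "bc" => no
  Position 10: "ca" => no
Total occurrences: 0

0


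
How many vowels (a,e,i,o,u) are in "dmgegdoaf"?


Input: dmgegdoaf
Checking each character:
  'd' at position 0: consonant
  'm' at position 1: consonant
  'g' at position 2: consonant
  'e' at position 3: vowel (running total: 1)
  'g' at position 4: consonant
  'd' at position 5: consonant
  'o' at position 6: vowel (running total: 2)
  'a' at position 7: vowel (running total: 3)
  'f' at position 8: consonant
Total vowels: 3

3


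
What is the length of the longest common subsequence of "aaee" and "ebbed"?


LCS of "aaee" and "ebbed"
DP table:
           e    b    b    e    d
      0    0    0    0    0    0
  a   0    0    0    0    0    0
  a   0    0    0    0    0    0
  e   0    1    1    1    1    1
  e   0    1    1    1    2    2
LCS length = dp[4][5] = 2

2


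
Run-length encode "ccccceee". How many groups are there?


Input: ccccceee
Scanning for consecutive runs:
  Group 1: 'c' x 5 (positions 0-4)
  Group 2: 'e' x 3 (positions 5-7)
Total groups: 2

2


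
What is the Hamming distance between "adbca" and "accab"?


Comparing "adbca" and "accab" position by position:
  Position 0: 'a' vs 'a' => same
  Position 1: 'd' vs 'c' => differ
  Position 2: 'b' vs 'c' => differ
  Position 3: 'c' vs 'a' => differ
  Position 4: 'a' vs 'b' => differ
Total differences (Hamming distance): 4

4


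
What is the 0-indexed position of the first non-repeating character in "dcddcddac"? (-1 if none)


Input: dcddcddac
Character frequencies:
  'a': 1
  'c': 3
  'd': 5
Scanning left to right for freq == 1:
  Position 0 ('d'): freq=5, skip
  Position 1 ('c'): freq=3, skip
  Position 2 ('d'): freq=5, skip
  Position 3 ('d'): freq=5, skip
  Position 4 ('c'): freq=3, skip
  Position 5 ('d'): freq=5, skip
  Position 6 ('d'): freq=5, skip
  Position 7 ('a'): unique! => answer = 7

7


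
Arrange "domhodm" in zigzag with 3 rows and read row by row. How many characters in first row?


Zigzag "domhodm" into 3 rows:
Placing characters:
  'd' => row 0
  'o' => row 1
  'm' => row 2
  'h' => row 1
  'o' => row 0
  'd' => row 1
  'm' => row 2
Rows:
  Row 0: "do"
  Row 1: "ohd"
  Row 2: "mm"
First row length: 2

2


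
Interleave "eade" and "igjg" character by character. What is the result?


Interleaving "eade" and "igjg":
  Position 0: 'e' from first, 'i' from second => "ei"
  Position 1: 'a' from first, 'g' from second => "ag"
  Position 2: 'd' from first, 'j' from second => "dj"
  Position 3: 'e' from first, 'g' from second => "eg"
Result: eiagdjeg

eiagdjeg


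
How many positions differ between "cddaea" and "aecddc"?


Comparing "cddaea" and "aecddc" position by position:
  Position 0: 'c' vs 'a' => DIFFER
  Position 1: 'd' vs 'e' => DIFFER
  Position 2: 'd' vs 'c' => DIFFER
  Position 3: 'a' vs 'd' => DIFFER
  Position 4: 'e' vs 'd' => DIFFER
  Position 5: 'a' vs 'c' => DIFFER
Positions that differ: 6

6


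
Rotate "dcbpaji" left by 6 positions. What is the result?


Input: "dcbpaji", rotate left by 6
First 6 characters: "dcbpaj"
Remaining characters: "i"
Concatenate remaining + first: "i" + "dcbpaj" = "idcbpaj"

idcbpaj


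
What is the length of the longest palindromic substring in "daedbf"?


Input: "daedbf"
Checking substrings for palindromes:
  No multi-char palindromic substrings found
Longest palindromic substring: "d" with length 1

1


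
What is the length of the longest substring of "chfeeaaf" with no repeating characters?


Input: "chfeeaaf"
Sliding window (track last position of each char):
  Position 0 ('c'): window [0,0] length 1 -- new best
  Position 1 ('h'): window [0,1] length 2 -- new best
  Position 2 ('f'): window [0,2] length 3 -- new best
  Position 3 ('e'): window [0,3] length 4 -- new best
  Position 4 ('e'): repeat (last at 3), move window start to 4
  Position 4 ('e'): window [4,4] length 1
  Position 5 ('a'): window [4,5] length 2
  Position 6 ('a'): repeat (last at 5), move window start to 6
  Position 6 ('a'): window [6,6] length 1
  Position 7 ('f'): window [6,7] length 2
Longest substring with no repeats: "chfe" with length 4

4


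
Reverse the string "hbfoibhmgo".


Input: hbfoibhmgo
Reading characters right to left:
  Position 9: 'o'
  Position 8: 'g'
  Position 7: 'm'
  Position 6: 'h'
  Position 5: 'b'
  Position 4: 'i'
  Position 3: 'o'
  Position 2: 'f'
  Position 1: 'b'
  Position 0: 'h'
Reversed: ogmhbiofbh

ogmhbiofbh


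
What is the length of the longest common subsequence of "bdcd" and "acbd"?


LCS of "bdcd" and "acbd"
DP table:
           a    c    b    d
      0    0    0    0    0
  b   0    0    0    1    1
  d   0    0    0    1    2
  c   0    0    1    1    2
  d   0    0    1    1    2
LCS length = dp[4][4] = 2

2


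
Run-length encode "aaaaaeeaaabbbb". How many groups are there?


Input: aaaaaeeaaabbbb
Scanning for consecutive runs:
  Group 1: 'a' x 5 (positions 0-4)
  Group 2: 'e' x 2 (positions 5-6)
  Group 3: 'a' x 3 (positions 7-9)
  Group 4: 'b' x 4 (positions 10-13)
Total groups: 4

4


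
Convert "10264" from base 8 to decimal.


Input: "10264" in base 8
Positional expansion:
  Digit '1' (value 1) x 8^4 = 4096
  Digit '0' (value 0) x 8^3 = 0
  Digit '2' (value 2) x 8^2 = 128
  Digit '6' (value 6) x 8^1 = 48
  Digit '4' (value 4) x 8^0 = 4
Sum = 4276

4276


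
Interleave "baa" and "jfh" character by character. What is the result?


Interleaving "baa" and "jfh":
  Position 0: 'b' from first, 'j' from second => "bj"
  Position 1: 'a' from first, 'f' from second => "af"
  Position 2: 'a' from first, 'h' from second => "ah"
Result: bjafah

bjafah


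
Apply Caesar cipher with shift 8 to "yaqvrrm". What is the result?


Caesar cipher: shift "yaqvrrm" by 8
  'y' (pos 24) + 8 = pos 6 = 'g'
  'a' (pos 0) + 8 = pos 8 = 'i'
  'q' (pos 16) + 8 = pos 24 = 'y'
  'v' (pos 21) + 8 = pos 3 = 'd'
  'r' (pos 17) + 8 = pos 25 = 'z'
  'r' (pos 17) + 8 = pos 25 = 'z'
  'm' (pos 12) + 8 = pos 20 = 'u'
Result: giydzzu

giydzzu


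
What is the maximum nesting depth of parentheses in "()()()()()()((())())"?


Input: "()()()()()()((())())"
Tracking depth:
  Position 0 '(': depth becomes 1
  Position 1 ')': depth becomes 0
  Position 2 '(': depth becomes 1
  Position 3 ')': depth becomes 0
  Position 4 '(': depth becomes 1
  Position 5 ')': depth becomes 0
  Position 6 '(': depth becomes 1
  Position 7 ')': depth becomes 0
  Position 8 '(': depth becomes 1
  Position 9 ')': depth becomes 0
  Position 10 '(': depth becomes 1
  Position 11 ')': depth becomes 0
  Position 12 '(': depth becomes 1
  Position 13 '(': depth becomes 2
  Position 14 '(': depth becomes 3
  Position 15 ')': depth becomes 2
  Position 16 ')': depth becomes 1
  Position 17 '(': depth becomes 2
  Position 18 ')': depth becomes 1
  Position 19 ')': depth becomes 0
Maximum depth reached: 3

3


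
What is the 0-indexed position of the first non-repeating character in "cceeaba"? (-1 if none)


Input: cceeaba
Character frequencies:
  'a': 2
  'b': 1
  'c': 2
  'e': 2
Scanning left to right for freq == 1:
  Position 0 ('c'): freq=2, skip
  Position 1 ('c'): freq=2, skip
  Position 2 ('e'): freq=2, skip
  Position 3 ('e'): freq=2, skip
  Position 4 ('a'): freq=2, skip
  Position 5 ('b'): unique! => answer = 5

5


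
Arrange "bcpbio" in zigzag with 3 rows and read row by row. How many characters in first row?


Zigzag "bcpbio" into 3 rows:
Placing characters:
  'b' => row 0
  'c' => row 1
  'p' => row 2
  'b' => row 1
  'i' => row 0
  'o' => row 1
Rows:
  Row 0: "bi"
  Row 1: "cbo"
  Row 2: "p"
First row length: 2

2


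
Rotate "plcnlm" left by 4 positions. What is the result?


Input: "plcnlm", rotate left by 4
First 4 characters: "plcn"
Remaining characters: "lm"
Concatenate remaining + first: "lm" + "plcn" = "lmplcn"

lmplcn


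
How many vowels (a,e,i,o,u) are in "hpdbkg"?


Input: hpdbkg
Checking each character:
  'h' at position 0: consonant
  'p' at position 1: consonant
  'd' at position 2: consonant
  'b' at position 3: consonant
  'k' at position 4: consonant
  'g' at position 5: consonant
Total vowels: 0

0


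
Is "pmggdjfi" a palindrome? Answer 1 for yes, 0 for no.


Input: pmggdjfi
Reversed: ifjdggmp
  Compare pos 0 ('p') with pos 7 ('i'): MISMATCH
  Compare pos 1 ('m') with pos 6 ('f'): MISMATCH
  Compare pos 2 ('g') with pos 5 ('j'): MISMATCH
  Compare pos 3 ('g') with pos 4 ('d'): MISMATCH
Result: not a palindrome

0


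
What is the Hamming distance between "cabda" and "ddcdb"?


Comparing "cabda" and "ddcdb" position by position:
  Position 0: 'c' vs 'd' => differ
  Position 1: 'a' vs 'd' => differ
  Position 2: 'b' vs 'c' => differ
  Position 3: 'd' vs 'd' => same
  Position 4: 'a' vs 'b' => differ
Total differences (Hamming distance): 4

4


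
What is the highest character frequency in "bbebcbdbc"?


Input: bbebcbdbc
Character counts:
  'b': 5
  'c': 2
  'd': 1
  'e': 1
Maximum frequency: 5

5


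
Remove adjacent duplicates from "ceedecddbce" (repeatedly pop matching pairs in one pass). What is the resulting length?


Input: ceedecddbce
Stack-based adjacent duplicate removal:
  Read 'c': push. Stack: c
  Read 'e': push. Stack: ce
  Read 'e': matches stack top 'e' => pop. Stack: c
  Read 'd': push. Stack: cd
  Read 'e': push. Stack: cde
  Read 'c': push. Stack: cdec
  Read 'd': push. Stack: cdecd
  Read 'd': matches stack top 'd' => pop. Stack: cdec
  Read 'b': push. Stack: cdecb
  Read 'c': push. Stack: cdecbc
  Read 'e': push. Stack: cdecbce
Final stack: "cdecbce" (length 7)

7


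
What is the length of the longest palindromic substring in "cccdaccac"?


Input: "cccdaccac"
Checking substrings for palindromes:
  [4:8] "acca" (len 4) => palindrome
  [0:3] "ccc" (len 3) => palindrome
  [6:9] "cac" (len 3) => palindrome
  [0:2] "cc" (len 2) => palindrome
  [1:3] "cc" (len 2) => palindrome
  [5:7] "cc" (len 2) => palindrome
Longest palindromic substring: "acca" with length 4

4


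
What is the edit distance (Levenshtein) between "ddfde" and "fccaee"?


Computing edit distance: "ddfde" -> "fccaee"
DP table:
           f    c    c    a    e    e
      0    1    2    3    4    5    6
  d   1    1    2    3    4    5    6
  d   2    2    2    3    4    5    6
  f   3    2    3    3    4    5    6
  d   4    3    3    4    4    5    6
  e   5    4    4    4    5    4    5
Edit distance = dp[5][6] = 5

5


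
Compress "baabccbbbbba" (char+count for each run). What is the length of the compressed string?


Input: baabccbbbbba
Runs:
  'b' x 1 => "b1"
  'a' x 2 => "a2"
  'b' x 1 => "b1"
  'c' x 2 => "c2"
  'b' x 5 => "b5"
  'a' x 1 => "a1"
Compressed: "b1a2b1c2b5a1"
Compressed length: 12

12


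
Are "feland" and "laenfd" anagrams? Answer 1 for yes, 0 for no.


Strings: "feland", "laenfd"
Sorted first:  adefln
Sorted second: adefln
Sorted forms match => anagrams

1


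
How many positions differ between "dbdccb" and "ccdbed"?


Comparing "dbdccb" and "ccdbed" position by position:
  Position 0: 'd' vs 'c' => DIFFER
  Position 1: 'b' vs 'c' => DIFFER
  Position 2: 'd' vs 'd' => same
  Position 3: 'c' vs 'b' => DIFFER
  Position 4: 'c' vs 'e' => DIFFER
  Position 5: 'b' vs 'd' => DIFFER
Positions that differ: 5

5


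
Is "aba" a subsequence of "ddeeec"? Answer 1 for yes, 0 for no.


Check if "aba" is a subsequence of "ddeeec"
Greedy scan:
  Position 0 ('d'): no match needed
  Position 1 ('d'): no match needed
  Position 2 ('e'): no match needed
  Position 3 ('e'): no match needed
  Position 4 ('e'): no match needed
  Position 5 ('c'): no match needed
Only matched 0/3 characters => not a subsequence

0


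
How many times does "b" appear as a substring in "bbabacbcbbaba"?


Searching for "b" in "bbabacbcbbaba"
Scanning each position:
  Position 0: "b" => MATCH
  Position 1: "b" => MATCH
  Position 2: "a" => no
  Position 3: "b" => MATCH
  Position 4: "a" => no
  Position 5: "c" => no
  Position 6: "b" => MATCH
  Position 7: "c" => no
  Position 8: "b" => MATCH
  Position 9: "b" => MATCH
  Position 10: "a" => no
  Position 11: "b" => MATCH
  Position 12: "a" => no
Total occurrences: 7

7


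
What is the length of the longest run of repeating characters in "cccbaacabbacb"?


Input: "cccbaacabbacb"
Scanning for longest run:
  Position 1 ('c'): continues run of 'c', length=2
  Position 2 ('c'): continues run of 'c', length=3
  Position 3 ('b'): new char, reset run to 1
  Position 4 ('a'): new char, reset run to 1
  Position 5 ('a'): continues run of 'a', length=2
  Position 6 ('c'): new char, reset run to 1
  Position 7 ('a'): new char, reset run to 1
  Position 8 ('b'): new char, reset run to 1
  Position 9 ('b'): continues run of 'b', length=2
  Position 10 ('a'): new char, reset run to 1
  Position 11 ('c'): new char, reset run to 1
  Position 12 ('b'): new char, reset run to 1
Longest run: 'c' with length 3

3


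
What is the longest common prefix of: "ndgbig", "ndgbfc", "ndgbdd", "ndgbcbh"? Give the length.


Words: ndgbig, ndgbfc, ndgbdd, ndgbcbh
  Position 0: all 'n' => match
  Position 1: all 'd' => match
  Position 2: all 'g' => match
  Position 3: all 'b' => match
  Position 4: ('i', 'f', 'd', 'c') => mismatch, stop
LCP = "ndgb" (length 4)

4


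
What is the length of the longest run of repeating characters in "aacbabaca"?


Input: "aacbabaca"
Scanning for longest run:
  Position 1 ('a'): continues run of 'a', length=2
  Position 2 ('c'): new char, reset run to 1
  Position 3 ('b'): new char, reset run to 1
  Position 4 ('a'): new char, reset run to 1
  Position 5 ('b'): new char, reset run to 1
  Position 6 ('a'): new char, reset run to 1
  Position 7 ('c'): new char, reset run to 1
  Position 8 ('a'): new char, reset run to 1
Longest run: 'a' with length 2

2


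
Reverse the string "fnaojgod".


Input: fnaojgod
Reading characters right to left:
  Position 7: 'd'
  Position 6: 'o'
  Position 5: 'g'
  Position 4: 'j'
  Position 3: 'o'
  Position 2: 'a'
  Position 1: 'n'
  Position 0: 'f'
Reversed: dogjoanf

dogjoanf


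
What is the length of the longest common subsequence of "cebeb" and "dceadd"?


LCS of "cebeb" and "dceadd"
DP table:
           d    c    e    a    d    d
      0    0    0    0    0    0    0
  c   0    0    1    1    1    1    1
  e   0    0    1    2    2    2    2
  b   0    0    1    2    2    2    2
  e   0    0    1    2    2    2    2
  b   0    0    1    2    2    2    2
LCS length = dp[5][6] = 2

2


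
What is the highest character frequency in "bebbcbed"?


Input: bebbcbed
Character counts:
  'b': 4
  'c': 1
  'd': 1
  'e': 2
Maximum frequency: 4

4


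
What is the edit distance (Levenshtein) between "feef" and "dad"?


Computing edit distance: "feef" -> "dad"
DP table:
           d    a    d
      0    1    2    3
  f   1    1    2    3
  e   2    2    2    3
  e   3    3    3    3
  f   4    4    4    4
Edit distance = dp[4][3] = 4

4


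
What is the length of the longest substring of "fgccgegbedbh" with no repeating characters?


Input: "fgccgegbedbh"
Sliding window (track last position of each char):
  Position 0 ('f'): window [0,0] length 1 -- new best
  Position 1 ('g'): window [0,1] length 2 -- new best
  Position 2 ('c'): window [0,2] length 3 -- new best
  Position 3 ('c'): repeat (last at 2), move window start to 3
  Position 3 ('c'): window [3,3] length 1
  Position 4 ('g'): window [3,4] length 2
  Position 5 ('e'): window [3,5] length 3
  Position 6 ('g'): repeat (last at 4), move window start to 5
  Position 6 ('g'): window [5,6] length 2
  Position 7 ('b'): window [5,7] length 3
  Position 8 ('e'): repeat (last at 5), move window start to 6
  Position 8 ('e'): window [6,8] length 3
  Position 9 ('d'): window [6,9] length 4 -- new best
  Position 10 ('b'): repeat (last at 7), move window start to 8
  Position 10 ('b'): window [8,10] length 3
  Position 11 ('h'): window [8,11] length 4
Longest substring with no repeats: "gbed" with length 4

4
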